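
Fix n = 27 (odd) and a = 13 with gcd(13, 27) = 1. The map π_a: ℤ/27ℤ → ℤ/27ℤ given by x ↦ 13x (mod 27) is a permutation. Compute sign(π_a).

+1

Orbit of 4 under x↦13x: [4, 25, 1, 13, 7, 10, 22]… (length divides ord_27(13)).
The orbit structure of x ↦ 13x mod 27: 7 orbits of sizes [9, 9, 3, 3, 1, 1, 1].
With 7 cycles on 27 points, sign = (−1)^{27−7} = +1.
Zolotarev: (13|27) = +1, matching the cycle-count sign.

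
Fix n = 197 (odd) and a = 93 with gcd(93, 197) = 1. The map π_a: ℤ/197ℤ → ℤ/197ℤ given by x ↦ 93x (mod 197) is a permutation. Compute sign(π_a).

Orbit of 114 under x↦93x: [114, 161, 1, 93, 178, 6, 164]… (length divides ord_197(93)).
The orbit structure of x ↦ 93x mod 197: 15 orbits of sizes [14, 14, 14, 14, 14, 14, 14, 14, 14, 14, 14, 14, 14, 14, 1].
With 15 cycles on 197 points, sign = (−1)^{197−15} = +1.

+1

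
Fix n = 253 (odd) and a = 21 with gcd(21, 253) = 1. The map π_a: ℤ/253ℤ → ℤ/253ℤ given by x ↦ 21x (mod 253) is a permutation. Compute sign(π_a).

Start at x=144: 144 → 241 → 1 → 21 → 188 → 153 → 177 → … (one orbit).
Decompose π into cycles: lengths [22, 22, 22, 22, 22, 22, 22, 22, 22, 22, 22, 2, 2, 2, 2, 2, 1] (17 cycles, including the fixed point 0).
n − c = 253 − 17 = 236; sign = (−1)^236 = +1.

+1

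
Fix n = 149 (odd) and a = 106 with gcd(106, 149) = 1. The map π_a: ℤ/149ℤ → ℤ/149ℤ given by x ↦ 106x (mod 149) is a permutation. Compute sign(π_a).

-1

Orbit of 107 under x↦106x: [107, 18, 120, 55, 19, 77, 116]… (length divides ord_149(106)).
2 cycles of lengths [148, 1].
Σ(ℓ_i−1) = 149−2 = 147; sign = (−1)^147 = -1.
Check: (106/149) = -1 by Zolotarev.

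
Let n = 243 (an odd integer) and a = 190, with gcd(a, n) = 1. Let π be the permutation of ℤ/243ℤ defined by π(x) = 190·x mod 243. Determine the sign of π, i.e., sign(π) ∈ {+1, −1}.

+1

Trace 1: π^k(1) = [1, 190, 136, 82, 28, 217, 163] for k=0..6.
63 cycles of lengths [9, 9, 9, 9, 9, 9, 9, 9, 9, 9, 9, 9, 9, 9, 9, 9, 9, 9, 3, 3, 3, 3, 3, 3, 3, 3, 3, 3, 3, 3, 3, 3, 3, 3, 3, 3, 1, 1, 1, 1, 1, 1, 1, 1, 1, 1, 1, 1, 1, 1, 1, 1, 1, 1, 1, 1, 1, 1, 1, 1, 1, 1, 1].
sign(π) = (−1)^{n − #cycles} = (−1)^{243−63} = (−1)^180 = +1.
Zolotarev: (190|243) = +1, matching the cycle-count sign.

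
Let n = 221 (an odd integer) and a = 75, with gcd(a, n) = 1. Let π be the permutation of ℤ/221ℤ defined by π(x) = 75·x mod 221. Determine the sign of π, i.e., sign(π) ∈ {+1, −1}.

Orbit of 100 under x↦75x: [100, 207, 55, 147, 196, 114, 152]… (length divides ord_221(75)).
Cycle lengths of π_75 on ℤ/221ℤ: [48, 48, 48, 48, 16, 6, 6, 1]; 8 cycles in total.
221 − 8 = 213 transpositions; sign(π) = (−1)^213 = -1.

-1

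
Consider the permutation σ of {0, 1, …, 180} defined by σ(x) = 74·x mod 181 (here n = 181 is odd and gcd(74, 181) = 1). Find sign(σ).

-1

Orbit of 139 under x↦74x: [139, 150, 59, 22, 180, 107, 135]… (length divides ord_181(74)).
Cycle type of π: 20×9 + 1; total 10 cycles.
sign(π) = (−1)^{n − #cycles} = (−1)^{181−10} = (−1)^171 = -1.
Via Zolotarev, sign(π_{74}) = (74|181) = -1.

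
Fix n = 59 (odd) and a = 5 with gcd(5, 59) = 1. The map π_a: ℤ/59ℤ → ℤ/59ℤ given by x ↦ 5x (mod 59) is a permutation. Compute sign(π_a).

+1

Trace 28: π^k(28) = [28, 22, 51, 19, 36, 3, 15] for k=0..6.
3 cycles of lengths [29, 29, 1].
3 cycles on 59: each ℓ→(−1)^(ℓ−1), product (−1)^56 = +1.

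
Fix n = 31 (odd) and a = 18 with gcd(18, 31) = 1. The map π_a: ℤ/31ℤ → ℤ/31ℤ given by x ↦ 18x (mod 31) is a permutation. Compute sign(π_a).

Orbit of 1 under x↦18x: [1, 18, 14, 4, 10, 25, 16]… (length divides ord_31(18)).
π_18 has 3 disjoint cycles with lengths [15, 15, 1] on {0,…,30}.
3 cycles on 31: each ℓ→(−1)^(ℓ−1), product (−1)^28 = +1.
The Jacobi symbol (18|31) = +1 (Zolotarev) agrees.

+1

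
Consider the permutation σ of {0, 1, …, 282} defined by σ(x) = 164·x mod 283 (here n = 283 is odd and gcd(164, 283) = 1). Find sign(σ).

+1

Start at x=130: 130 → 95 → 15 → 196 → 165 → 175 → 117 → … (one orbit).
Decompose π into cycles: lengths [141, 141, 1] (3 cycles, including the fixed point 0).
3 cycles on 283: each ℓ→(−1)^(ℓ−1), product (−1)^280 = +1.
Check: (164/283) = +1 by Zolotarev.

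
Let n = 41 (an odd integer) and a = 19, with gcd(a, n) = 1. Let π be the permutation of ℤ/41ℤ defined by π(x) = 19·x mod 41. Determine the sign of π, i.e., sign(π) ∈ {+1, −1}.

-1

Orbit of 18 under x↦19x: [18, 14, 20, 11, 4, 35, 9]… (length divides ord_41(19)).
The orbit structure of x ↦ 19x mod 41: 2 orbits of sizes [40, 1].
Σ(ℓ_i−1) = 41−2 = 39; sign = (−1)^39 = -1.
Zolotarev: (19|41) = -1, matching the cycle-count sign.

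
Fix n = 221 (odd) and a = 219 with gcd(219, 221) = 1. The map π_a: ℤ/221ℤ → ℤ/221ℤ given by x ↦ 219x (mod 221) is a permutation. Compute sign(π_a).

Start at x=30: 30 → 161 → 120 → 202 → 38 → 145 → 152 → … (one orbit).
Cycle type of π: 24×8 + 12 + 8×2 + 1; total 12 cycles.
12 cycles on 221: each ℓ→(−1)^(ℓ−1), product (−1)^209 = -1.
(219|221)_J = -1 (Zolotarev's lemma cross-check).

-1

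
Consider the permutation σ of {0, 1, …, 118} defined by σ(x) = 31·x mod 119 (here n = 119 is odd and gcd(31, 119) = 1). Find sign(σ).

Orbit of 75 under x↦31x: [75, 64, 80, 100, 6, 67, 54]… (length divides ord_119(31)).
Decompose π into cycles: lengths [48, 48, 16, 6, 1] (5 cycles, including the fixed point 0).
n − c = 119 − 5 = 114; sign = (−1)^114 = +1.
Check: (31/119) = +1 by Zolotarev.

+1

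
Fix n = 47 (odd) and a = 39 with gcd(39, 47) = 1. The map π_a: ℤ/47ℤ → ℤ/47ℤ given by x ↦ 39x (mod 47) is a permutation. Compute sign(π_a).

-1

Orbit of 33 under x↦39x: [33, 18, 44, 24, 43, 32, 26]… (length divides ord_47(39)).
The orbit structure of x ↦ 39x mod 47: 2 orbits of sizes [46, 1].
47 − 2 = 45 transpositions; sign(π) = (−1)^45 = -1.
Zolotarev: (39|47) = -1, matching the cycle-count sign.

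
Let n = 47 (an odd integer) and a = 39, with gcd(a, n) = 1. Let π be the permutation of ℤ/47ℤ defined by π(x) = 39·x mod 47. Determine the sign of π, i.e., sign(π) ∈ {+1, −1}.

Start at x=4: 4 → 15 → 21 → 20 → 28 → 11 → 6 → … (one orbit).
Cycle lengths of π_39 on ℤ/47ℤ: [46, 1]; 2 cycles in total.
n − c = 47 − 2 = 45; sign = (−1)^45 = -1.

-1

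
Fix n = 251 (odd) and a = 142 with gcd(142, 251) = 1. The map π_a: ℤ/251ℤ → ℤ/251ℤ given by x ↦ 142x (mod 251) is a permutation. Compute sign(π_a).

Orbit of 41 under x↦142x: [41, 49, 181, 100, 144, 117, 48]… (length divides ord_251(142)).
π_142 has 3 disjoint cycles with lengths [125, 125, 1] on {0,…,250}.
Σ(ℓ_i−1) = 251−3 = 248; sign = (−1)^248 = +1.
The Jacobi symbol (142|251) = +1 (Zolotarev) agrees.

+1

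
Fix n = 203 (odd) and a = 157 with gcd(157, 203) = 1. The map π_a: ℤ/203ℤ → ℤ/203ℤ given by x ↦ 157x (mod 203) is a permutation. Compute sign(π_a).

+1

Trace 17: π^k(17) = [17, 30, 41, 144, 75, 1, 157] for k=0..6.
Cycle type of π: 12×14 + 6 + 4×7 + 1; total 23 cycles.
n − c = 203 − 23 = 180; sign = (−1)^180 = +1.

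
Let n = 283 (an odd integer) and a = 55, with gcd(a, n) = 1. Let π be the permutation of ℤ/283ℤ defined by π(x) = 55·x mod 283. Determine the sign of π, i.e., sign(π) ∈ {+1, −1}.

-1

Orbit of 25 under x↦55x: [25, 243, 64, 124, 28, 125, 83]… (length divides ord_283(55)).
Cycle lengths of π_55 on ℤ/283ℤ: [282, 1]; 2 cycles in total.
283 − 2 = 281 transpositions; sign(π) = (−1)^281 = -1.
Check: (55/283) = -1 by Zolotarev.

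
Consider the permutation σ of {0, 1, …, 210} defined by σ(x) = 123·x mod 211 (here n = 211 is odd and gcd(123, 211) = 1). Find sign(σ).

+1

Start at x=123: 123 → 148 → 58 → 171 → 144 → 199 → 1 → 123 (one orbit).
The orbit structure of x ↦ 123x mod 211: 31 orbits of sizes [7, 7, 7, 7, 7, 7, 7, 7, 7, 7, 7, 7, 7, 7, 7, 7, 7, 7, 7, 7, 7, 7, 7, 7, 7, 7, 7, 7, 7, 7, 1].
n − c = 211 − 31 = 180; sign = (−1)^180 = +1.
Zolotarev: (123|211) = +1, matching the cycle-count sign.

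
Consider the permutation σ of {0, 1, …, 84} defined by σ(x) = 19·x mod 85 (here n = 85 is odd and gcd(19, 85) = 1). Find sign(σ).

+1

Trace 59: π^k(59) = [59, 16, 49, 81, 9, 1, 19] for k=0..6.
π_19 has 13 disjoint cycles with lengths [8, 8, 8, 8, 8, 8, 8, 8, 8, 8, 2, 2, 1] on {0,…,84}.
Σ(ℓ_i−1) = 85−13 = 72; sign = (−1)^72 = +1.
Via Zolotarev, sign(π_{19}) = (19|85) = +1.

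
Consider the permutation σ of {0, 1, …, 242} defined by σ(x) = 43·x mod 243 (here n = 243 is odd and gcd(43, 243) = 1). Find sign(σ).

Start at x=106: 106 → 184 → 136 → 16 → 202 → 181 → 7 → … (one orbit).
Cycle lengths of π_43 on ℤ/243ℤ: [81, 81, 27, 27, 9, 9, 3, 3, 1, 1, 1]; 11 cycles in total.
n − c = 243 − 11 = 232; sign = (−1)^232 = +1.

+1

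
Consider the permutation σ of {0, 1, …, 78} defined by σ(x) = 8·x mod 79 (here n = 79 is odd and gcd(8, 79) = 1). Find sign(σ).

+1

Start at x=10: 10 → 1 → 8 → 64 → 38 → 67 → 62 → … (one orbit).
Decompose π into cycles: lengths [13, 13, 13, 13, 13, 13, 1] (7 cycles, including the fixed point 0).
7 cycles on 79: each ℓ→(−1)^(ℓ−1), product (−1)^72 = +1.
Via Zolotarev, sign(π_{8}) = (8|79) = +1.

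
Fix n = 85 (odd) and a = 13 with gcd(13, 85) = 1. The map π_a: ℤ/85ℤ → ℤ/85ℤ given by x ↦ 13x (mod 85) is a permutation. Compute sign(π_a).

Trace 13: π^k(13) = [13, 84, 72, 1] for k=0..3.
π_13 has 22 disjoint cycles with lengths [4, 4, 4, 4, 4, 4, 4, 4, 4, 4, 4, 4, 4, 4, 4, 4, 4, 4, 4, 4, 4, 1] on {0,…,84}.
n − c = 85 − 22 = 63; sign = (−1)^63 = -1.
Check: (13/85) = -1 by Zolotarev.

-1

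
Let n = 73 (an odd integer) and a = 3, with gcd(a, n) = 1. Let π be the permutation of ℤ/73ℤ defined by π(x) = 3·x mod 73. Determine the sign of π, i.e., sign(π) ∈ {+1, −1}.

Orbit of 27 under x↦3x: [27, 8, 24, 72, 70, 64, 46]… (length divides ord_73(3)).
Cycle lengths of π_3 on ℤ/73ℤ: [12, 12, 12, 12, 12, 12, 1]; 7 cycles in total.
n − c = 73 − 7 = 66; sign = (−1)^66 = +1.
The Jacobi symbol (3|73) = +1 (Zolotarev) agrees.

+1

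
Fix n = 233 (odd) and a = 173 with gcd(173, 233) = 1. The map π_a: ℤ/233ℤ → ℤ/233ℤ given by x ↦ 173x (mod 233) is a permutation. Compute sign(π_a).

+1

Orbit of 197 under x↦173x: [197, 63, 181, 91, 132, 2, 113]… (length divides ord_233(173)).
3 cycles of lengths [116, 116, 1].
Σ(ℓ_i−1) = 233−3 = 230; sign = (−1)^230 = +1.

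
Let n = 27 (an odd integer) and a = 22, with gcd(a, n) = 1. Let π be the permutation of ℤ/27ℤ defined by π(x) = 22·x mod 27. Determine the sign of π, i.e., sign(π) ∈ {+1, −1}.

Start at x=7: 7 → 19 → 13 → 16 → 1 → 22 → 25 → … (one orbit).
The orbit structure of x ↦ 22x mod 27: 7 orbits of sizes [9, 9, 3, 3, 1, 1, 1].
n − c = 27 − 7 = 20; sign = (−1)^20 = +1.

+1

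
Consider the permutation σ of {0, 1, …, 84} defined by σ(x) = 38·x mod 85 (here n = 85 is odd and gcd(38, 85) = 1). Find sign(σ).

-1

Orbit of 1 under x↦38x: [1, 38, 84, 47]… (length divides ord_85(38)).
22 cycles of lengths [4, 4, 4, 4, 4, 4, 4, 4, 4, 4, 4, 4, 4, 4, 4, 4, 4, 4, 4, 4, 4, 1].
22 cycles on 85: each ℓ→(−1)^(ℓ−1), product (−1)^63 = -1.
The Jacobi symbol (38|85) = -1 (Zolotarev) agrees.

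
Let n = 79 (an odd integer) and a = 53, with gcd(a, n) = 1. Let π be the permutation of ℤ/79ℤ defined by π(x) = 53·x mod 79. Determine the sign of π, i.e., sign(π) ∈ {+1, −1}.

Start at x=43: 43 → 67 → 75 → 25 → 61 → 73 → 77 → … (one orbit).
Cycle type of π: 78 + 1; total 2 cycles.
n − c = 79 − 2 = 77; sign = (−1)^77 = -1.
(53|79)_J = -1 (Zolotarev's lemma cross-check).

-1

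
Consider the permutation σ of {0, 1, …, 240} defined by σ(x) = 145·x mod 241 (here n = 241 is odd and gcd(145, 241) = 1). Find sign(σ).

Start at x=151: 151 → 205 → 82 → 81 → 177 → 119 → 144 → … (one orbit).
The orbit structure of x ↦ 145x mod 241: 5 orbits of sizes [60, 60, 60, 60, 1].
sign(π) = (−1)^{n − #cycles} = (−1)^{241−5} = (−1)^236 = +1.
Check: (145/241) = +1 by Zolotarev.

+1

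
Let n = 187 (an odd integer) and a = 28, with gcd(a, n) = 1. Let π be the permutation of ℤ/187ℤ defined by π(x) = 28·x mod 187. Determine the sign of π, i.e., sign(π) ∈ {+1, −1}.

Start at x=168: 168 → 29 → 64 → 109 → 60 → 184 → 103 → … (one orbit).
5 cycles of lengths [80, 80, 16, 10, 1].
Σ(ℓ_i−1) = 187−5 = 182; sign = (−1)^182 = +1.
Via Zolotarev, sign(π_{28}) = (28|187) = +1.

+1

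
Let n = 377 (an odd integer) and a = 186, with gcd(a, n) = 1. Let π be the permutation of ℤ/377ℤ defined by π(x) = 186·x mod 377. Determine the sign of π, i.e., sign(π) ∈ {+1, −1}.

-1

Orbit of 1 under x↦186x: [1, 186, 289, 220, 204, 244, 144]… (length divides ord_377(186)).
The orbit structure of x ↦ 186x mod 377: 38 orbits of sizes [12, 12, 12, 12, 12, 12, 12, 12, 12, 12, 12, 12, 12, 12, 12, 12, 12, 12, 12, 12, 12, 12, 12, 12, 12, 12, 12, 12, 6, 6, 4, 4, 4, 4, 4, 4, 4, 1].
377 − 38 = 339 transpositions; sign(π) = (−1)^339 = -1.
The Jacobi symbol (186|377) = -1 (Zolotarev) agrees.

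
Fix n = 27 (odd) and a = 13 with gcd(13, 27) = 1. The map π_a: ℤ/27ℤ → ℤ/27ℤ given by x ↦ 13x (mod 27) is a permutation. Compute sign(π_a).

Start at x=4: 4 → 25 → 1 → 13 → 7 → 10 → 22 → … (one orbit).
Decompose π into cycles: lengths [9, 9, 3, 3, 1, 1, 1] (7 cycles, including the fixed point 0).
n − c = 27 − 7 = 20; sign = (−1)^20 = +1.
The Jacobi symbol (13|27) = +1 (Zolotarev) agrees.

+1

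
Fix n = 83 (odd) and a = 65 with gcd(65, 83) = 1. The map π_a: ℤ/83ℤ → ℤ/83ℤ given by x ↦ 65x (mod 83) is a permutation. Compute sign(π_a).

+1

Trace 11: π^k(11) = [11, 51, 78, 7, 40, 27, 12] for k=0..6.
Cycle lengths of π_65 on ℤ/83ℤ: [41, 41, 1]; 3 cycles in total.
With 3 cycles on 83 points, sign = (−1)^{83−3} = +1.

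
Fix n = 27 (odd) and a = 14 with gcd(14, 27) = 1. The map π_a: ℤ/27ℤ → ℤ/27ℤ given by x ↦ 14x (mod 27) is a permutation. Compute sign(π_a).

-1

Trace 17: π^k(17) = [17, 22, 11, 19, 23, 25, 26] for k=0..6.
Cycle type of π: 18 + 6 + 2 + 1; total 4 cycles.
n − c = 27 − 4 = 23; sign = (−1)^23 = -1.
The Jacobi symbol (14|27) = -1 (Zolotarev) agrees.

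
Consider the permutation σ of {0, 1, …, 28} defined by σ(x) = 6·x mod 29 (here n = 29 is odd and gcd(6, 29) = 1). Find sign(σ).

Start at x=25: 25 → 5 → 1 → 6 → 7 → 13 → 20 → … (one orbit).
Cycle type of π: 14×2 + 1; total 3 cycles.
3 cycles on 29: each ℓ→(−1)^(ℓ−1), product (−1)^26 = +1.

+1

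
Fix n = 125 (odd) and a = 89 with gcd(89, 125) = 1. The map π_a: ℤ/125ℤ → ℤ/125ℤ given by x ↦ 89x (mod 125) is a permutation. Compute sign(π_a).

+1

Start at x=4: 4 → 106 → 59 → 1 → 89 → 46 → 94 → … (one orbit).
7 cycles of lengths [50, 50, 10, 10, 2, 2, 1].
7 cycles on 125: each ℓ→(−1)^(ℓ−1), product (−1)^118 = +1.
Zolotarev: (89|125) = +1, matching the cycle-count sign.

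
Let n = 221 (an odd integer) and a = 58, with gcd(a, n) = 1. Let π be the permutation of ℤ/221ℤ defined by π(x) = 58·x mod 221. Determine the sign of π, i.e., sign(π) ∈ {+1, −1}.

+1

Start at x=179: 179 → 216 → 152 → 197 → 155 → 150 → 81 → … (one orbit).
Decompose π into cycles: lengths [48, 48, 48, 48, 16, 12, 1] (7 cycles, including the fixed point 0).
n − c = 221 − 7 = 214; sign = (−1)^214 = +1.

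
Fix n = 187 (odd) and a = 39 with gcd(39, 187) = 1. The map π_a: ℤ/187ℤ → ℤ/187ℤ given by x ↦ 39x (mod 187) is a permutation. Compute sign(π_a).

+1

Orbit of 137 under x↦39x: [137, 107, 59, 57, 166, 116, 36]… (length divides ord_187(39)).
The orbit structure of x ↦ 39x mod 187: 5 orbits of sizes [80, 80, 16, 10, 1].
With 5 cycles on 187 points, sign = (−1)^{187−5} = +1.
Check: (39/187) = +1 by Zolotarev.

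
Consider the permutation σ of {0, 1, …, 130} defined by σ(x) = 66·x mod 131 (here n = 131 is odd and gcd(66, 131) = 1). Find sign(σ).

-1

Orbit of 87 under x↦66x: [87, 109, 120, 60, 30, 15, 73]… (length divides ord_131(66)).
The orbit structure of x ↦ 66x mod 131: 2 orbits of sizes [130, 1].
2 cycles on 131: each ℓ→(−1)^(ℓ−1), product (−1)^129 = -1.
Check: (66/131) = -1 by Zolotarev.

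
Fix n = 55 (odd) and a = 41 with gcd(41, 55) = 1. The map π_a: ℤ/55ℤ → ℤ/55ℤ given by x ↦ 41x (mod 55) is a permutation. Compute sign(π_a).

-1

Start at x=31: 31 → 6 → 26 → 21 → 36 → 46 → 16 → … (one orbit).
Cycle type of π: 10×5 + 1×5; total 10 cycles.
sign(π) = (−1)^{n − #cycles} = (−1)^{55−10} = (−1)^45 = -1.
The Jacobi symbol (41|55) = -1 (Zolotarev) agrees.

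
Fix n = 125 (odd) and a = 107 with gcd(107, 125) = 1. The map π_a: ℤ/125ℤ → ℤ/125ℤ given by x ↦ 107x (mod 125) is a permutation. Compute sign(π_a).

-1

Start at x=124: 124 → 18 → 51 → 82 → 24 → 68 → 26 → … (one orbit).
12 cycles of lengths [20, 20, 20, 20, 20, 4, 4, 4, 4, 4, 4, 1].
12 cycles on 125: each ℓ→(−1)^(ℓ−1), product (−1)^113 = -1.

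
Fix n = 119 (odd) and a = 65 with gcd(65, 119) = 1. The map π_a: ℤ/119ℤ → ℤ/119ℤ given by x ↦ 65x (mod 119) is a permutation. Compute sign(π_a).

-1

Trace 4: π^k(4) = [4, 22, 2, 11, 1, 65, 60] for k=0..6.
π_65 has 6 disjoint cycles with lengths [48, 48, 16, 3, 3, 1] on {0,…,118}.
With 6 cycles on 119 points, sign = (−1)^{119−6} = -1.
Via Zolotarev, sign(π_{65}) = (65|119) = -1.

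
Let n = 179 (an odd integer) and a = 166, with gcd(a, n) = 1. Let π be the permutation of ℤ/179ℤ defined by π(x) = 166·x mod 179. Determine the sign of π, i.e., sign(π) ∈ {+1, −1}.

-1

Start at x=167: 167 → 156 → 120 → 51 → 53 → 27 → 7 → … (one orbit).
Cycle type of π: 178 + 1; total 2 cycles.
2 cycles on 179: each ℓ→(−1)^(ℓ−1), product (−1)^177 = -1.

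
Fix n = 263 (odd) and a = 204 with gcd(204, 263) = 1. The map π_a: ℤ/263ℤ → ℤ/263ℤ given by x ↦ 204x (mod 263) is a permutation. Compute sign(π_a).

Start at x=37: 37 → 184 → 190 → 99 → 208 → 89 → 9 → … (one orbit).
Cycle type of π: 131×2 + 1; total 3 cycles.
263 − 3 = 260 transpositions; sign(π) = (−1)^260 = +1.
Check: (204/263) = +1 by Zolotarev.

+1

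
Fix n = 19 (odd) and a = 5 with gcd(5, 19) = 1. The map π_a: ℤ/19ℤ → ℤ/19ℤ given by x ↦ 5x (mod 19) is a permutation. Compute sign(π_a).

Start at x=11: 11 → 17 → 9 → 7 → 16 → 4 → 1 → … (one orbit).
Decompose π into cycles: lengths [9, 9, 1] (3 cycles, including the fixed point 0).
sign(π) = (−1)^{n − #cycles} = (−1)^{19−3} = (−1)^16 = +1.
Check: (5/19) = +1 by Zolotarev.

+1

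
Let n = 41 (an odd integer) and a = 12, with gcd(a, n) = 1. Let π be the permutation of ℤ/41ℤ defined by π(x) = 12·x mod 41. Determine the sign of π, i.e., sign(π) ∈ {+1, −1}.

Orbit of 37 under x↦12x: [37, 34, 39, 17, 40, 29, 20]… (length divides ord_41(12)).
The orbit structure of x ↦ 12x mod 41: 2 orbits of sizes [40, 1].
With 2 cycles on 41 points, sign = (−1)^{41−2} = -1.

-1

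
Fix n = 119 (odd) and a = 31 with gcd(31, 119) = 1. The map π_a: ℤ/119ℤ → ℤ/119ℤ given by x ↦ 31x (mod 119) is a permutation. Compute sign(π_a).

+1

Start at x=100: 100 → 6 → 67 → 54 → 8 → 10 → 72 → … (one orbit).
5 cycles of lengths [48, 48, 16, 6, 1].
Σ(ℓ_i−1) = 119−5 = 114; sign = (−1)^114 = +1.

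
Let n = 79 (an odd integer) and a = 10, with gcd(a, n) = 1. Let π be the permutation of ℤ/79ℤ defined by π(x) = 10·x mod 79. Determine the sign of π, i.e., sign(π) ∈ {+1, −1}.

+1

Trace 62: π^k(62) = [62, 67, 38, 64, 8, 1, 10] for k=0..6.
Decompose π into cycles: lengths [13, 13, 13, 13, 13, 13, 1] (7 cycles, including the fixed point 0).
sign(π) = (−1)^{n − #cycles} = (−1)^{79−7} = (−1)^72 = +1.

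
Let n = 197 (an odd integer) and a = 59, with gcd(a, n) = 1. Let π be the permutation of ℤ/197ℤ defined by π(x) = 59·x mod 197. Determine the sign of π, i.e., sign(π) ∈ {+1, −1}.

+1

Orbit of 24 under x↦59x: [24, 37, 16, 156, 142, 104, 29]… (length divides ord_197(59)).
Cycle type of π: 49×4 + 1; total 5 cycles.
197 − 5 = 192 transpositions; sign(π) = (−1)^192 = +1.
Zolotarev: (59|197) = +1, matching the cycle-count sign.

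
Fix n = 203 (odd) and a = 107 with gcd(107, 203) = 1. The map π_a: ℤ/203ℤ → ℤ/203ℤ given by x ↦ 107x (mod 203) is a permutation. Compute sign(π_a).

Start at x=169: 169 → 16 → 88 → 78 → 23 → 25 → 36 → … (one orbit).
Decompose π into cycles: lengths [21, 21, 21, 21, 21, 21, 21, 21, 7, 7, 7, 7, 3, 3, 1] (15 cycles, including the fixed point 0).
15 cycles on 203: each ℓ→(−1)^(ℓ−1), product (−1)^188 = +1.

+1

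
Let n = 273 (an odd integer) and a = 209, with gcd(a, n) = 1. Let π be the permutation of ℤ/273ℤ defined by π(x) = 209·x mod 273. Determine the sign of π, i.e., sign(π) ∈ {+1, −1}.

Orbit of 1 under x↦209x: [1, 209]… (length divides ord_273(209)).
Decompose π into cycles: lengths [2, 2, 2, 2, 2, 2, 2, 2, 2, 2, 2, 2, 2, 2, 2, 2, 2, 2, 2, 2, 2, 2, 2, 2, 2, 2, 2, 2, 2, 2, 2, 2, 2, 2, 2, 2, 2, 2, 2, 2, 2, 2, 2, 2, 2, 2, 2, 2, 2, 2, 2, 2, 2, 2, 2, 2, 2, 2, 2, 2, 2, 2, 2, 2, 2, 2, 2, 2, 2, 2, 2, 2, 2, 2, 2, 2, 2, 2, 2, 2, 2, 2, 2, 2, 2, 2, 2, 2, 2, 2, 2, 2, 2, 2, 2, 2, 2, 2, 2, 2, 2, 2, 2, 2, 2, 2, 2, 2, 2, 2, 2, 2, 2, 2, 2, 2, 2, 2, 2, 2, 2, 2, 2, 2, 2, 2, 2, 2, 2, 2, 1, 1, 1, 1, 1, 1, 1, 1, 1, 1, 1, 1, 1] (143 cycles, including the fixed point 0).
sign(π) = (−1)^{n − #cycles} = (−1)^{273−143} = (−1)^130 = +1.

+1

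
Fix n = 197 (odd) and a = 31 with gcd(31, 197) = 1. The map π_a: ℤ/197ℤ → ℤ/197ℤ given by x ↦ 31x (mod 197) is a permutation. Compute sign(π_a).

-1

Trace 14: π^k(14) = [14, 40, 58, 25, 184, 188, 115] for k=0..6.
Decompose π into cycles: lengths [196, 1] (2 cycles, including the fixed point 0).
2 cycles on 197: each ℓ→(−1)^(ℓ−1), product (−1)^195 = -1.
(31|197)_J = -1 (Zolotarev's lemma cross-check).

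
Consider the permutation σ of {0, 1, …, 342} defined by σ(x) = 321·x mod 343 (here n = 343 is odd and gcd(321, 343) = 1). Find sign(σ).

Trace 183: π^k(183) = [183, 90, 78, 342, 22, 202, 15] for k=0..6.
π_321 has 10 disjoint cycles with lengths [98, 98, 98, 14, 14, 14, 2, 2, 2, 1] on {0,…,342}.
Σ(ℓ_i−1) = 343−10 = 333; sign = (−1)^333 = -1.
Check: (321/343) = -1 by Zolotarev.

-1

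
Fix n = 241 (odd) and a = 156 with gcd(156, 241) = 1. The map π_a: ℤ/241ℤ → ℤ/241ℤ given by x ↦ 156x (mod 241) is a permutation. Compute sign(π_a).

-1

Trace 21: π^k(21) = [21, 143, 136, 8, 43, 201, 26] for k=0..6.
4 cycles of lengths [80, 80, 80, 1].
Σ(ℓ_i−1) = 241−4 = 237; sign = (−1)^237 = -1.
The Jacobi symbol (156|241) = -1 (Zolotarev) agrees.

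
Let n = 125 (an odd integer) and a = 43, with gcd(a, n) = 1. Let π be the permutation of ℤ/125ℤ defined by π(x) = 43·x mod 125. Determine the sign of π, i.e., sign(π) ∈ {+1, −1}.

-1

Trace 1: π^k(1) = [1, 43, 99, 7, 51, 68, 49] for k=0..6.
12 cycles of lengths [20, 20, 20, 20, 20, 4, 4, 4, 4, 4, 4, 1].
n − c = 125 − 12 = 113; sign = (−1)^113 = -1.
Via Zolotarev, sign(π_{43}) = (43|125) = -1.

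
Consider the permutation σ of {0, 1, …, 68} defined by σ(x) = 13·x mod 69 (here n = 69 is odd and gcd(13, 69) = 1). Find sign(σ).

Orbit of 25 under x↦13x: [25, 49, 16, 1, 13, 31, 58]… (length divides ord_69(13)).
Cycle lengths of π_13 on ℤ/69ℤ: [11, 11, 11, 11, 11, 11, 1, 1, 1]; 9 cycles in total.
69 − 9 = 60 transpositions; sign(π) = (−1)^60 = +1.
The Jacobi symbol (13|69) = +1 (Zolotarev) agrees.

+1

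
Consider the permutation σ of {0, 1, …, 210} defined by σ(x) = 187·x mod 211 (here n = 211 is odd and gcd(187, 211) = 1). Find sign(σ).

Start at x=48: 48 → 114 → 7 → 43 → 23 → 81 → 166 → … (one orbit).
Cycle type of π: 210 + 1; total 2 cycles.
Σ(ℓ_i−1) = 211−2 = 209; sign = (−1)^209 = -1.

-1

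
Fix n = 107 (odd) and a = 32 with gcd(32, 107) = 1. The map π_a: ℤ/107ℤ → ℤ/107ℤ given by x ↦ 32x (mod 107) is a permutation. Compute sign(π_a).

-1

Orbit of 35 under x↦32x: [35, 50, 102, 54, 16, 84, 13]… (length divides ord_107(32)).
The orbit structure of x ↦ 32x mod 107: 2 orbits of sizes [106, 1].
107 − 2 = 105 transpositions; sign(π) = (−1)^105 = -1.
Check: (32/107) = -1 by Zolotarev.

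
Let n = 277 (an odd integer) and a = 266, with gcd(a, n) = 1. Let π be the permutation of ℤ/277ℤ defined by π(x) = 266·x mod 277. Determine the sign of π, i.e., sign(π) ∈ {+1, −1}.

-1

Orbit of 70 under x↦266x: [70, 61, 160, 179, 247, 53, 248]… (length divides ord_277(266)).
π_266 has 2 disjoint cycles with lengths [276, 1] on {0,…,276}.
With 2 cycles on 277 points, sign = (−1)^{277−2} = -1.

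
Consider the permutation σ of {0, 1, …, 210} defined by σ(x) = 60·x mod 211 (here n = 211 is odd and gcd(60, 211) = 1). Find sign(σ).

Orbit of 63 under x↦60x: [63, 193, 186, 188, 97, 123, 206]… (length divides ord_211(60)).
The orbit structure of x ↦ 60x mod 211: 4 orbits of sizes [70, 70, 70, 1].
4 cycles on 211: each ℓ→(−1)^(ℓ−1), product (−1)^207 = -1.
(60|211)_J = -1 (Zolotarev's lemma cross-check).

-1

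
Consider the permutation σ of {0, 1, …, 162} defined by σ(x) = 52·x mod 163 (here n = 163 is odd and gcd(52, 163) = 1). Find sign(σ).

Trace 140: π^k(140) = [140, 108, 74, 99, 95, 50, 155] for k=0..6.
2 cycles of lengths [162, 1].
With 2 cycles on 163 points, sign = (−1)^{163−2} = -1.

-1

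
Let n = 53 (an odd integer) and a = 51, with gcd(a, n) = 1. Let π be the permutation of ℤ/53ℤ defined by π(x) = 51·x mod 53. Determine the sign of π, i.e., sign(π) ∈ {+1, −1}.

Start at x=17: 17 → 19 → 15 → 23 → 7 → 39 → 28 → … (one orbit).
2 cycles of lengths [52, 1].
Σ(ℓ_i−1) = 53−2 = 51; sign = (−1)^51 = -1.
Zolotarev: (51|53) = -1, matching the cycle-count sign.

-1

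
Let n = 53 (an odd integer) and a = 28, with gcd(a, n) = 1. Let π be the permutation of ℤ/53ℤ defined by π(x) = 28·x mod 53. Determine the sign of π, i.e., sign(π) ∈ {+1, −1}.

Trace 36: π^k(36) = [36, 1, 28, 42, 10, 15, 49] for k=0..6.
Decompose π into cycles: lengths [13, 13, 13, 13, 1] (5 cycles, including the fixed point 0).
sign(π) = (−1)^{n − #cycles} = (−1)^{53−5} = (−1)^48 = +1.
(28|53)_J = +1 (Zolotarev's lemma cross-check).

+1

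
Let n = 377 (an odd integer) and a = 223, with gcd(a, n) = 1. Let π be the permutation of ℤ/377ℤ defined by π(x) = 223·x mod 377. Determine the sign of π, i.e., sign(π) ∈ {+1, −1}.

-1

Start at x=146: 146 → 136 → 168 → 141 → 152 → 343 → 335 → … (one orbit).
π_223 has 10 disjoint cycles with lengths [84, 84, 84, 84, 12, 7, 7, 7, 7, 1] on {0,…,376}.
sign(π) = (−1)^{n − #cycles} = (−1)^{377−10} = (−1)^367 = -1.
Via Zolotarev, sign(π_{223}) = (223|377) = -1.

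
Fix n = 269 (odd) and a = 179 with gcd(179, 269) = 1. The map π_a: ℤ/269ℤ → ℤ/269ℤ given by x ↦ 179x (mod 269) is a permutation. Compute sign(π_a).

Start at x=91: 91 → 149 → 40 → 166 → 124 → 138 → 223 → … (one orbit).
Cycle type of π: 268 + 1; total 2 cycles.
n − c = 269 − 2 = 267; sign = (−1)^267 = -1.
Zolotarev: (179|269) = -1, matching the cycle-count sign.

-1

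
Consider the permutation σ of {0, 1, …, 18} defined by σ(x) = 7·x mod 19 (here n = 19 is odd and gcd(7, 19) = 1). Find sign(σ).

Orbit of 7 under x↦7x: [7, 11, 1]… (length divides ord_19(7)).
Cycle lengths of π_7 on ℤ/19ℤ: [3, 3, 3, 3, 3, 3, 1]; 7 cycles in total.
n − c = 19 − 7 = 12; sign = (−1)^12 = +1.

+1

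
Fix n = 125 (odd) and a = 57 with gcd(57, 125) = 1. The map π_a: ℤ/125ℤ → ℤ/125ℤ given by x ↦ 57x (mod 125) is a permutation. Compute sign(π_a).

-1

Start at x=68: 68 → 1 → 57 → 124 → 68 (one orbit).
Cycle lengths of π_57 on ℤ/125ℤ: [4, 4, 4, 4, 4, 4, 4, 4, 4, 4, 4, 4, 4, 4, 4, 4, 4, 4, 4, 4, 4, 4, 4, 4, 4, 4, 4, 4, 4, 4, 4, 1]; 32 cycles in total.
Σ(ℓ_i−1) = 125−32 = 93; sign = (−1)^93 = -1.
Check: (57/125) = -1 by Zolotarev.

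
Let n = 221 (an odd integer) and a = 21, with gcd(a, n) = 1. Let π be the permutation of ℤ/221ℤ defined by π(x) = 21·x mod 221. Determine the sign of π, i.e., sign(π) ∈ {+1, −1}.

Orbit of 220 under x↦21x: [220, 200, 1, 21]… (length divides ord_221(21)).
Decompose π into cycles: lengths [4, 4, 4, 4, 4, 4, 4, 4, 4, 4, 4, 4, 4, 4, 4, 4, 4, 4, 4, 4, 4, 4, 4, 4, 4, 4, 4, 4, 4, 4, 4, 4, 4, 4, 4, 4, 4, 4, 4, 4, 4, 4, 4, 4, 4, 4, 4, 4, 4, 4, 4, 4, 4, 4, 4, 1] (56 cycles, including the fixed point 0).
sign(π) = (−1)^{n − #cycles} = (−1)^{221−56} = (−1)^165 = -1.

-1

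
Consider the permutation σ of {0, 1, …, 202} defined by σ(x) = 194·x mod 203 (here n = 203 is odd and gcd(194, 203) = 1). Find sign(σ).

-1

Start at x=54: 54 → 123 → 111 → 16 → 59 → 78 → 110 → … (one orbit).
10 cycles of lengths [42, 42, 42, 42, 7, 7, 7, 7, 6, 1].
10 cycles on 203: each ℓ→(−1)^(ℓ−1), product (−1)^193 = -1.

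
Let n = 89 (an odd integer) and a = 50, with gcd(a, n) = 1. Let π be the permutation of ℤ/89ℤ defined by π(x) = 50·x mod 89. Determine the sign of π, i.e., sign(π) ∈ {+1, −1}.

+1

Start at x=44: 44 → 64 → 85 → 67 → 57 → 2 → 11 → … (one orbit).
Cycle lengths of π_50 on ℤ/89ℤ: [22, 22, 22, 22, 1]; 5 cycles in total.
n − c = 89 − 5 = 84; sign = (−1)^84 = +1.
Zolotarev: (50|89) = +1, matching the cycle-count sign.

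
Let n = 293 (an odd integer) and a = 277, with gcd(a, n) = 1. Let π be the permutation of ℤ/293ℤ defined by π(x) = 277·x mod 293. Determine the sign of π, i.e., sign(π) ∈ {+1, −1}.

+1

Orbit of 189 under x↦277x: [189, 199, 39, 255, 22, 234, 65]… (length divides ord_293(277)).
3 cycles of lengths [146, 146, 1].
3 cycles on 293: each ℓ→(−1)^(ℓ−1), product (−1)^290 = +1.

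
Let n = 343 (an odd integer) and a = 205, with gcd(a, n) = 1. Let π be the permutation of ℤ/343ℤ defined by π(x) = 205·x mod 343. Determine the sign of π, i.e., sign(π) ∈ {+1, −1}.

Trace 186: π^k(186) = [186, 57, 23, 256, 1, 205, 179] for k=0..6.
Cycle lengths of π_205 on ℤ/343ℤ: [147, 147, 21, 21, 3, 3, 1]; 7 cycles in total.
343 − 7 = 336 transpositions; sign(π) = (−1)^336 = +1.
Zolotarev: (205|343) = +1, matching the cycle-count sign.

+1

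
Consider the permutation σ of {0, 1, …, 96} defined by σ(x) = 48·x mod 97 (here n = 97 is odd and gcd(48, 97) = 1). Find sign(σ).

Orbit of 44 under x↦48x: [44, 75, 11, 43, 27, 35, 31]… (length divides ord_97(48)).
3 cycles of lengths [48, 48, 1].
n − c = 97 − 3 = 94; sign = (−1)^94 = +1.

+1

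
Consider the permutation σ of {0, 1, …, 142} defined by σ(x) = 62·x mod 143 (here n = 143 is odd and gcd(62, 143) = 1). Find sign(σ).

Start at x=10: 10 → 48 → 116 → 42 → 30 → 1 → 62 → … (one orbit).
The orbit structure of x ↦ 62x mod 143: 8 orbits of sizes [30, 30, 30, 30, 10, 6, 6, 1].
8 cycles on 143: each ℓ→(−1)^(ℓ−1), product (−1)^135 = -1.
Via Zolotarev, sign(π_{62}) = (62|143) = -1.

-1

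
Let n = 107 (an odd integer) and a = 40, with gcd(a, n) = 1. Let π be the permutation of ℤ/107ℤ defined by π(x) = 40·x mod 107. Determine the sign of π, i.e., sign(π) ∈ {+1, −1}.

+1

Orbit of 9 under x↦40x: [9, 39, 62, 19, 11, 12, 52]… (length divides ord_107(40)).
The orbit structure of x ↦ 40x mod 107: 3 orbits of sizes [53, 53, 1].
n − c = 107 − 3 = 104; sign = (−1)^104 = +1.
Zolotarev: (40|107) = +1, matching the cycle-count sign.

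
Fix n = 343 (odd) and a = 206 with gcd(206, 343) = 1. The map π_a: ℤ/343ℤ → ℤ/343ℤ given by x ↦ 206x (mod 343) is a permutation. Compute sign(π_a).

Trace 148: π^k(148) = [148, 304, 198, 314, 200, 40, 8] for k=0..6.
Cycle lengths of π_206 on ℤ/343ℤ: [294, 42, 6, 1]; 4 cycles in total.
With 4 cycles on 343 points, sign = (−1)^{343−4} = -1.
(206|343)_J = -1 (Zolotarev's lemma cross-check).

-1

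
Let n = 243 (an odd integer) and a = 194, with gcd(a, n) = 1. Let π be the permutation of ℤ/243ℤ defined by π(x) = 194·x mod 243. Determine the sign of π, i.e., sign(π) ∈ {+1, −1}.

-1

Trace 1: π^k(1) = [1, 194, 214, 206, 112, 101, 154] for k=0..6.
π_194 has 6 disjoint cycles with lengths [162, 54, 18, 6, 2, 1] on {0,…,242}.
n − c = 243 − 6 = 237; sign = (−1)^237 = -1.
Zolotarev: (194|243) = -1, matching the cycle-count sign.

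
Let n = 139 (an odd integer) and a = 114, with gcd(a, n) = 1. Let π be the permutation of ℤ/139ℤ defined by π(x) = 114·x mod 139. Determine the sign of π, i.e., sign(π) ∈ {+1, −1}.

Orbit of 93 under x↦114x: [93, 38, 23, 120, 58, 79, 110]… (length divides ord_139(114)).
π_114 has 2 disjoint cycles with lengths [138, 1] on {0,…,138}.
Σ(ℓ_i−1) = 139−2 = 137; sign = (−1)^137 = -1.

-1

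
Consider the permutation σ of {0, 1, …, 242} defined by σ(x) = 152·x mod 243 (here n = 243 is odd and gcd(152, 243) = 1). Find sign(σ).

-1

Start at x=55: 55 → 98 → 73 → 161 → 172 → 143 → 109 → … (one orbit).
The orbit structure of x ↦ 152x mod 243: 14 orbits of sizes [54, 54, 54, 18, 18, 18, 6, 6, 6, 2, 2, 2, 2, 1].
14 cycles on 243: each ℓ→(−1)^(ℓ−1), product (−1)^229 = -1.
Zolotarev: (152|243) = -1, matching the cycle-count sign.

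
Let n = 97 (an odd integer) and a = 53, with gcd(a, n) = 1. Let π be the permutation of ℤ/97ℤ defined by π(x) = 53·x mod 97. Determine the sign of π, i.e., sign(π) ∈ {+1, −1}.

Start at x=1: 1 → 53 → 93 → 79 → 16 → 72 → 33 → … (one orbit).
3 cycles of lengths [48, 48, 1].
97 − 3 = 94 transpositions; sign(π) = (−1)^94 = +1.
Zolotarev: (53|97) = +1, matching the cycle-count sign.

+1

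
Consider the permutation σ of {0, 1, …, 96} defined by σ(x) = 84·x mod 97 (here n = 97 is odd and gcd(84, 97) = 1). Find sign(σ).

-1

Trace 14: π^k(14) = [14, 12, 38, 88, 20, 31, 82] for k=0..6.
The orbit structure of x ↦ 84x mod 97: 2 orbits of sizes [96, 1].
2 cycles on 97: each ℓ→(−1)^(ℓ−1), product (−1)^95 = -1.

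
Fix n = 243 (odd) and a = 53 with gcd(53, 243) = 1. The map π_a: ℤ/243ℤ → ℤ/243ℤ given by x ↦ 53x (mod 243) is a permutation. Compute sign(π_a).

Orbit of 28 under x↦53x: [28, 26, 163, 134, 55, 242, 190]… (length divides ord_243(53)).
π_53 has 32 disjoint cycles with lengths [18, 18, 18, 18, 18, 18, 18, 18, 18, 6, 6, 6, 6, 6, 6, 6, 6, 6, 2, 2, 2, 2, 2, 2, 2, 2, 2, 2, 2, 2, 2, 1] on {0,…,242}.
n − c = 243 − 32 = 211; sign = (−1)^211 = -1.
Zolotarev: (53|243) = -1, matching the cycle-count sign.

-1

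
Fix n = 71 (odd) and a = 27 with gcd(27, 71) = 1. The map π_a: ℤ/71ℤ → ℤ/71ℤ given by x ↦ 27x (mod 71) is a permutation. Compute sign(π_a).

+1

Start at x=8: 8 → 3 → 10 → 57 → 48 → 18 → 60 → … (one orbit).
Decompose π into cycles: lengths [35, 35, 1] (3 cycles, including the fixed point 0).
With 3 cycles on 71 points, sign = (−1)^{71−3} = +1.
Via Zolotarev, sign(π_{27}) = (27|71) = +1.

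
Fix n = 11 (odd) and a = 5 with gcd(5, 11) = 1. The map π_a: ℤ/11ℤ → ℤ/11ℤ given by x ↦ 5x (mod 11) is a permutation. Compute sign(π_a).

+1

Orbit of 5 under x↦5x: [5, 3, 4, 9, 1]… (length divides ord_11(5)).
The orbit structure of x ↦ 5x mod 11: 3 orbits of sizes [5, 5, 1].
sign(π) = (−1)^{n − #cycles} = (−1)^{11−3} = (−1)^8 = +1.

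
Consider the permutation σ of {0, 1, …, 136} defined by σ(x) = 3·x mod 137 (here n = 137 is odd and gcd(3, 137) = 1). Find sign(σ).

Start at x=119: 119 → 83 → 112 → 62 → 49 → 10 → 30 → … (one orbit).
π_3 has 2 disjoint cycles with lengths [136, 1] on {0,…,136}.
sign(π) = (−1)^{n − #cycles} = (−1)^{137−2} = (−1)^135 = -1.

-1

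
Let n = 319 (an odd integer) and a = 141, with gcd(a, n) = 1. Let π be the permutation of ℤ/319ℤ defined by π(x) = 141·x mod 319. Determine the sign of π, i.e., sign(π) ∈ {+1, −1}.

+1

Orbit of 256 under x↦141x: [256, 49, 210, 262, 257, 190, 313]… (length divides ord_319(141)).
Decompose π into cycles: lengths [35, 35, 35, 35, 35, 35, 35, 35, 7, 7, 7, 7, 5, 5, 1] (15 cycles, including the fixed point 0).
15 cycles on 319: each ℓ→(−1)^(ℓ−1), product (−1)^304 = +1.
Zolotarev: (141|319) = +1, matching the cycle-count sign.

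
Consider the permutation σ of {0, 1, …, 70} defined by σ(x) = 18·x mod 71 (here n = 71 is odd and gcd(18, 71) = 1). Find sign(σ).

+1

Trace 57: π^k(57) = [57, 32, 8, 2, 36, 9, 20] for k=0..6.
Cycle lengths of π_18 on ℤ/71ℤ: [35, 35, 1]; 3 cycles in total.
sign(π) = (−1)^{n − #cycles} = (−1)^{71−3} = (−1)^68 = +1.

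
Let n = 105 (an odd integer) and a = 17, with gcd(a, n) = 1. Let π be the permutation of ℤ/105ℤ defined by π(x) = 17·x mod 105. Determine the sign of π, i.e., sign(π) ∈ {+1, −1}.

Orbit of 17 under x↦17x: [17, 79, 83, 46, 47, 64, 38]… (length divides ord_105(17)).
14 cycles of lengths [12, 12, 12, 12, 12, 12, 6, 6, 6, 4, 4, 4, 2, 1].
105 − 14 = 91 transpositions; sign(π) = (−1)^91 = -1.
(17|105)_J = -1 (Zolotarev's lemma cross-check).

-1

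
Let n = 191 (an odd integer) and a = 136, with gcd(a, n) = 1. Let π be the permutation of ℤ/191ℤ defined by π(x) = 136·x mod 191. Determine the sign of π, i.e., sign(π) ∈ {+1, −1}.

+1

Start at x=125: 125 → 1 → 136 → 160 → 177 → 6 → 52 → … (one orbit).
π_136 has 11 disjoint cycles with lengths [19, 19, 19, 19, 19, 19, 19, 19, 19, 19, 1] on {0,…,190}.
11 cycles on 191: each ℓ→(−1)^(ℓ−1), product (−1)^180 = +1.
Via Zolotarev, sign(π_{136}) = (136|191) = +1.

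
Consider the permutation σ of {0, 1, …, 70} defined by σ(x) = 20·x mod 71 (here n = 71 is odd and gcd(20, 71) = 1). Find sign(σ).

+1

Orbit of 45 under x↦20x: [45, 48, 37, 30, 32, 1, 20]… (length divides ord_71(20)).
π_20 has 11 disjoint cycles with lengths [7, 7, 7, 7, 7, 7, 7, 7, 7, 7, 1] on {0,…,70}.
n − c = 71 − 11 = 60; sign = (−1)^60 = +1.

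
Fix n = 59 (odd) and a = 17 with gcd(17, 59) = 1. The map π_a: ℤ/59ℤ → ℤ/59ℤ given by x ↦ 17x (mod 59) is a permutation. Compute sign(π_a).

+1

Orbit of 28 under x↦17x: [28, 4, 9, 35, 5, 26, 29]… (length divides ord_59(17)).
Cycle type of π: 29×2 + 1; total 3 cycles.
Σ(ℓ_i−1) = 59−3 = 56; sign = (−1)^56 = +1.
Check: (17/59) = +1 by Zolotarev.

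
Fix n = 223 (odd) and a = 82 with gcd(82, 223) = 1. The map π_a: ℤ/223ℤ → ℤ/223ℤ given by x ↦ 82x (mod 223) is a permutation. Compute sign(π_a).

Orbit of 7 under x↦82x: [7, 128, 15, 115, 64, 119, 169]… (length divides ord_223(82)).
Cycle type of π: 37×6 + 1; total 7 cycles.
n − c = 223 − 7 = 216; sign = (−1)^216 = +1.
Via Zolotarev, sign(π_{82}) = (82|223) = +1.

+1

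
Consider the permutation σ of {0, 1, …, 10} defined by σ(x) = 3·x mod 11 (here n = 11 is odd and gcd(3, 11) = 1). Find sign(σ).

+1

Orbit of 4 under x↦3x: [4, 1, 3, 9, 5]… (length divides ord_11(3)).
π_3 has 3 disjoint cycles with lengths [5, 5, 1] on {0,…,10}.
With 3 cycles on 11 points, sign = (−1)^{11−3} = +1.
Check: (3/11) = +1 by Zolotarev.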